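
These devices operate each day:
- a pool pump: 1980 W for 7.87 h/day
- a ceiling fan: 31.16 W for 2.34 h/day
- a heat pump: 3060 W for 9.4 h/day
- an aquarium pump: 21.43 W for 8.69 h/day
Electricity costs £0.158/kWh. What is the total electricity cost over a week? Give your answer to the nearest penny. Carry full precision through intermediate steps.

£49.33

pool pump: 1980 W × 7.87 h × 7 d = 109,078 Wh = 109.1 kWh
ceiling fan: 31.16 W × 2.34 h × 7 d = 510 Wh = 0.5104 kWh
heat pump: 3060 W × 9.4 h × 7 d = 201,348 Wh = 201.3 kWh
aquarium pump: 21.43 W × 8.69 h × 7 d = 1,304 Wh = 1.304 kWh
Total energy = 109.1 + 0.5104 + 201.3 + 1.304 = 312.2 kWh
Cost = 312.2 kWh × £0.158 = £49.33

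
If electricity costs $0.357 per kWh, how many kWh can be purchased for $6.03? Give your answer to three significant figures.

16.9 kWh

$6.03 / $0.357 per kWh = 16.89 kWh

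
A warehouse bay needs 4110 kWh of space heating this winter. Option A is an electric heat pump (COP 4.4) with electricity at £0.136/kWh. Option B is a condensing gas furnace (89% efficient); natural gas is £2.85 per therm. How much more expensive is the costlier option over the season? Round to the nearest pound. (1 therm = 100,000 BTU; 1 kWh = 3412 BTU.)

£322

Heat load = 4110 kWh × 3412 = 14,023,320 BTU
Gas: input = 14,023,320 / 0.89 = 15,756,539 BTU = 157.6 therm → 157.6 × £2.85 = £449.06
Heat pump: 14,023,320 BTU / 3412 = 4,110 kWh heat; / 4.4 = 934.1 kWh in → × £0.136 = £127.04
Difference = |£449.06 − £127.04| = £322.03 ≈ £322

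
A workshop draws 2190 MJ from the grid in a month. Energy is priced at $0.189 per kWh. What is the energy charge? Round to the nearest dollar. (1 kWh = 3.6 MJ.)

$115

2190 MJ × (0.27778 kWh/MJ) = 608.3 kWh
Cost = 608.3 kWh × $0.189/kWh = $114.98 ≈ $115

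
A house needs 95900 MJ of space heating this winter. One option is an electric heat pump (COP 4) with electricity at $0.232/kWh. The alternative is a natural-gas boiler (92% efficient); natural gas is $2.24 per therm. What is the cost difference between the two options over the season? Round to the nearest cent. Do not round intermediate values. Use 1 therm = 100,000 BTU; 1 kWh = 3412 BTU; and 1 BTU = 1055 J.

Heat load = 95900 MJ = 95,900,000,000 J / 1055 = 90,900,474 BTU
Gas: input = 90,900,474 / 0.92 = 98,804,863 BTU = 988 therm → 988 × $2.24 = $2,213.23
Heat pump: 90,900,474 BTU / 3412 = 26,640 kWh heat; / 4 = 6,660 kWh in → × $0.232 = $1,545.20
Difference = |$2,213.23 − $1,545.20| = $668.03

$668.03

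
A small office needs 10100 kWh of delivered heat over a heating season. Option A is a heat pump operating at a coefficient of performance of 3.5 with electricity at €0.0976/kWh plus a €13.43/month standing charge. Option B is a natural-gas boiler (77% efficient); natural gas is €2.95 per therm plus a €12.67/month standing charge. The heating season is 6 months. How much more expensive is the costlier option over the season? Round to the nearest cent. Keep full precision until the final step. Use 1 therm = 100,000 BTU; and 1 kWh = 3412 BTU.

Heat load = 10100 kWh × 3412 = 34,461,200 BTU
Gas: input = 34,461,200 / 0.77 = 44,754,805 BTU = 447.5 therm → 447.5 × €2.95 = €1,320.27; + 6 × €12.67 standing = €1,396.29
Heat pump: 34,461,200 BTU / 3412 = 10,100 kWh heat; / 3.5 = 2,886 kWh in → × €0.0976 = €281.65; + 6 × €13.43 standing = €362.23
Difference = |€1,396.29 − €362.23| = €1,034.06

€1034.06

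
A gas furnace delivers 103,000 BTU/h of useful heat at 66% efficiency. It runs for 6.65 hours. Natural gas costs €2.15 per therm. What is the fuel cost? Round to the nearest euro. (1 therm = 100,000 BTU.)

Heat delivered = 103,000 BTU/h × 6.65 h = 684,950 BTU
Gas input = 684,950 / 0.66 = 1,037,803 BTU
= 1,037,803 / 100,000 = 10.38 therm
Cost = 10.38 × €2.15/therm = €22.31 ≈ €22

€22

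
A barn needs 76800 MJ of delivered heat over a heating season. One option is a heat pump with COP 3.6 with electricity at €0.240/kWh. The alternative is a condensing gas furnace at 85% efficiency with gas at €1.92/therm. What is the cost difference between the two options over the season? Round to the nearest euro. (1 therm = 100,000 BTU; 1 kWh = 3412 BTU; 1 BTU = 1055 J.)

Heat load = 76800 MJ = 76,800,000,000 J / 1055 = 72,796,209 BTU
Gas: input = 72,796,209 / 0.85 = 85,642,598 BTU = 856.4 therm → 856.4 × €1.92 = €1,644.34
Heat pump: 72,796,209 BTU / 3412 = 21,340 kWh heat; / 3.6 = 5,926 kWh in → × €0.240 = €1,422.36
Difference = |€1,644.34 − €1,422.36| = €221.98 ≈ €222

€222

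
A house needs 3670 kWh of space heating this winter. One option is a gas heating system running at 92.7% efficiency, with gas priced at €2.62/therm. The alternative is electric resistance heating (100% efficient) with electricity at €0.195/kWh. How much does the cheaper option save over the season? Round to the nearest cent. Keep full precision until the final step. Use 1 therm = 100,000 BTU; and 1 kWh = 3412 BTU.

€361.74

Heat load = 3670 kWh × 3412 = 12,522,040 BTU
Gas: input = 12,522,040 / 0.927 = 13,508,134 BTU = 135.1 therm → 135.1 × €2.62 = €353.91
Electric: 12,522,040 BTU / 3412 = 3,670 kWh → × €0.195 = €715.65
Difference = |€353.91 − €715.65| = €361.74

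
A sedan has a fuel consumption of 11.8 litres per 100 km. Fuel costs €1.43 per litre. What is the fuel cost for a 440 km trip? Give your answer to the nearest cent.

Fuel = 11.8 L/100 km × 440 km / 100 = 51.92 L
Cost = 51.92 L × €1.43/L = €74.25

€74.25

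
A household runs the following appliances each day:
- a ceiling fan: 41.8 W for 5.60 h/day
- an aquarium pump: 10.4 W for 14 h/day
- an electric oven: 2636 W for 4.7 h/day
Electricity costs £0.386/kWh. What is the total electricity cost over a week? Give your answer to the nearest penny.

£34.50

ceiling fan: 41.8 W × 5.60 h × 7 d = 1,639 Wh = 1.639 kWh
aquarium pump: 10.4 W × 14 h × 7 d = 1,019 Wh = 1.019 kWh
electric oven: 2636 W × 4.7 h × 7 d = 86,724 Wh = 86.72 kWh
Total energy = 1.639 + 1.019 + 86.72 = 89.38 kWh
Cost = 89.38 kWh × £0.386 = £34.50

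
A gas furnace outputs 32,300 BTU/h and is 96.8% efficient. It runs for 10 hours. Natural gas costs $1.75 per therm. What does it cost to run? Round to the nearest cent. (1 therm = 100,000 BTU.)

Heat delivered = 32,300 BTU/h × 10 h = 323,000 BTU
Gas input = 323,000 / 0.968 = 333,678 BTU
= 333,678 / 100,000 = 3.337 therm
Cost = 3.337 × $1.75/therm = $5.84

$5.84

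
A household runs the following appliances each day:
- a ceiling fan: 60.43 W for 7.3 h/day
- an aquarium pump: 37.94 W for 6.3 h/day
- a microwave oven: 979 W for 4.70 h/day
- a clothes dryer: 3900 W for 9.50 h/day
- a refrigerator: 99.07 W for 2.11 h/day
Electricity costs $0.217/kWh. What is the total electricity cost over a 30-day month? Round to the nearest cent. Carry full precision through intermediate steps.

ceiling fan: 60.43 W × 7.3 h × 30 d = 13,234 Wh = 13.23 kWh
aquarium pump: 37.94 W × 6.3 h × 30 d = 7,171 Wh = 7.171 kWh
microwave oven: 979 W × 4.70 h × 30 d = 138,039 Wh = 138 kWh
clothes dryer: 3900 W × 9.50 h × 30 d = 1,111,500 Wh = 1,112 kWh
refrigerator: 99.07 W × 2.11 h × 30 d = 6,271 Wh = 6.271 kWh
Total energy = 13.23 + 7.171 + 138 + 1,112 + 6.271 = 1,276 kWh
Cost = 1,276 kWh × $0.217 = $276.94

$276.94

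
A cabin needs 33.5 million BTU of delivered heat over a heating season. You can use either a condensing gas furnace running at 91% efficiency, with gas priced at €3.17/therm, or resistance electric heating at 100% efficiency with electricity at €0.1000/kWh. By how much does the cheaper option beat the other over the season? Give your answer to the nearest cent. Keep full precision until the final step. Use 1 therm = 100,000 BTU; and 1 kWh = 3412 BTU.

€185.15

Heat load = 33.5 × 10⁶ BTU = 33,500,000 BTU
Gas: input = 33,500,000 / 0.91 = 36,813,187 BTU = 368.1 therm → 368.1 × €3.17 = €1,166.98
Electric: 33,500,000 BTU / 3412 = 9,818 kWh → × €0.1000 = €981.83
Difference = |€1,166.98 − €981.83| = €185.15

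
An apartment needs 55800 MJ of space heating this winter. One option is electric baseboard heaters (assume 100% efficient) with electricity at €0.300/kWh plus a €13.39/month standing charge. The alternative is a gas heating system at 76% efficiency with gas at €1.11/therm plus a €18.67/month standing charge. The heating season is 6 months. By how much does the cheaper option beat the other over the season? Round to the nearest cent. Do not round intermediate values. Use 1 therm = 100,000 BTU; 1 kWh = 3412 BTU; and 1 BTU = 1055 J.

€3846.27

Heat load = 55800 MJ = 55,800,000,000 J / 1055 = 52,890,995 BTU
Gas: input = 52,890,995 / 0.76 = 69,593,415 BTU = 695.9 therm → 695.9 × €1.11 = €772.49; + 6 × €18.67 standing = €884.51
Electric: 52,890,995 BTU / 3412 = 15,500 kWh → × €0.300 = €4,650.44; + 6 × €13.39 standing = €4,730.78
Difference = |€884.51 − €4,730.78| = €3,846.27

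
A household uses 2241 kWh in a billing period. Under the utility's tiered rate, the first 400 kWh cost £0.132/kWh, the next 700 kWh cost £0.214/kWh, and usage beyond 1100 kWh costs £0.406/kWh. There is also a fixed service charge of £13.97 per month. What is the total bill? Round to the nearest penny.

£679.82

First 400 kWh × £0.132 = £52.80
Next 700 kWh × £0.214 = £149.80
Remaining 1141 kWh × £0.406 = £463.25
Energy charge = £665.85; + service £13.97 = £679.82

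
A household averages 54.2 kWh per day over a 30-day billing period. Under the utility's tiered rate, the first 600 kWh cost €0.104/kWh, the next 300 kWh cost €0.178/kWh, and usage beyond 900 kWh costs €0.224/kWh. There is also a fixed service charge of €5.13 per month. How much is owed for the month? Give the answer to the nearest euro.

€284

Usage = 54.2 kWh/day × 30 days = 1626 kWh
First 600 kWh × €0.104 = €62.40
Next 300 kWh × €0.178 = €53.40
Remaining 726 kWh × €0.224 = €162.62
Energy charge = €278.42; + service €5.13 = €283.55 ≈ €284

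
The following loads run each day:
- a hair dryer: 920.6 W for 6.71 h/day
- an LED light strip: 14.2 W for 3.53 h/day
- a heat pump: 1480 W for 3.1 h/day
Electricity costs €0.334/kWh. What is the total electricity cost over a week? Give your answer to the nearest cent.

hair dryer: 920.6 W × 6.71 h × 7 d = 43,241 Wh = 43.24 kWh
LED light strip: 14.2 W × 3.53 h × 7 d = 351 Wh = 0.3509 kWh
heat pump: 1480 W × 3.1 h × 7 d = 32,116 Wh = 32.12 kWh
Total energy = 43.24 + 0.3509 + 32.12 = 75.71 kWh
Cost = 75.71 kWh × €0.334 = €25.29

€25.29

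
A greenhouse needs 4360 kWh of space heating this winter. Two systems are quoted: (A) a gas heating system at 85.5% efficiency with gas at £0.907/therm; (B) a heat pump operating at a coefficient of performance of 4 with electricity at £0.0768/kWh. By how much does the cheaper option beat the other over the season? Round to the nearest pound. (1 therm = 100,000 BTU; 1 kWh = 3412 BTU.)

£74

Heat load = 4360 kWh × 3412 = 14,876,320 BTU
Gas: input = 14,876,320 / 0.855 = 17,399,205 BTU = 174 therm → 174 × £0.907 = £157.81
Heat pump: 14,876,320 BTU / 3412 = 4,360 kWh heat; / 4 = 1,090 kWh in → × £0.0768 = £83.71
Difference = |£157.81 − £83.71| = £74.10 ≈ £74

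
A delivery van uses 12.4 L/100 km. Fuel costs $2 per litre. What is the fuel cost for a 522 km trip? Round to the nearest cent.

$129.46

Fuel = 12.4 L/100 km × 522 km / 100 = 64.73 L
Cost = 64.73 L × $2/L = $129.46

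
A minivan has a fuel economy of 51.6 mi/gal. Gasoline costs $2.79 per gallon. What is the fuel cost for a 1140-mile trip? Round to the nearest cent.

$61.64

Fuel = 1140 mi / 51.6 mpg = 22.09 gal
Cost = 22.09 gal × $2.79/gal = $61.64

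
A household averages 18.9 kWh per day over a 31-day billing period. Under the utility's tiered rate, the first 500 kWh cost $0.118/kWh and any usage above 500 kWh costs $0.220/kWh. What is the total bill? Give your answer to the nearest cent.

$77.90

Usage = 18.9 kWh/day × 31 days = 585.9 kWh
First 500 kWh × $0.118 = $59.00
Remaining 85.9 kWh × $0.220 = $18.90
Total = $77.90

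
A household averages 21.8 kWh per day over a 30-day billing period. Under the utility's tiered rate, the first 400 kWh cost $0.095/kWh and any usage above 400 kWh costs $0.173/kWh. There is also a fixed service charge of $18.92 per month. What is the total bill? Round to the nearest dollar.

$101

Usage = 21.8 kWh/day × 30 days = 654 kWh
First 400 kWh × $0.095 = $38.00
Remaining 254 kWh × $0.173 = $43.94
Energy charge = $81.94; + service $18.92 = $100.86 ≈ $101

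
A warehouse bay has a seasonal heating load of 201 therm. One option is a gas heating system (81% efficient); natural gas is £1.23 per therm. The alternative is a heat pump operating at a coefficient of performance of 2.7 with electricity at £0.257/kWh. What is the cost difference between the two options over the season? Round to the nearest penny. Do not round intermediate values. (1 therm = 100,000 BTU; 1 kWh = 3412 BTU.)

£255.51

Heat load = 201 therm × 100,000 = 20,100,000 BTU
Gas: input = 20,100,000 / 0.81 = 24,814,815 BTU = 248.1 therm → 248.1 × £1.23 = £305.22
Heat pump: 20,100,000 BTU / 3412 = 5,891 kWh heat; / 2.7 = 2,182 kWh in → × £0.257 = £560.73
Difference = |£305.22 − £560.73| = £255.51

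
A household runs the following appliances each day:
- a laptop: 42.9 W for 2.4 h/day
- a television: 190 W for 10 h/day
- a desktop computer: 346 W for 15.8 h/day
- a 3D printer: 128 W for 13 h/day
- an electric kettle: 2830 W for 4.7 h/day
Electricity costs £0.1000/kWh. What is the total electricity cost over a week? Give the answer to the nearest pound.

£16

laptop: 42.9 W × 2.4 h × 7 d = 721 Wh = 0.7207 kWh
television: 190 W × 10 h × 7 d = 13,300 Wh = 13.3 kWh
desktop computer: 346 W × 15.8 h × 7 d = 38,268 Wh = 38.27 kWh
3D printer: 128 W × 13 h × 7 d = 11,648 Wh = 11.65 kWh
electric kettle: 2830 W × 4.7 h × 7 d = 93,107 Wh = 93.11 kWh
Total energy = 0.7207 + 13.3 + 38.27 + 11.65 + 93.11 = 157 kWh
Cost = 157 kWh × £0.1000 = £15.70 ≈ £16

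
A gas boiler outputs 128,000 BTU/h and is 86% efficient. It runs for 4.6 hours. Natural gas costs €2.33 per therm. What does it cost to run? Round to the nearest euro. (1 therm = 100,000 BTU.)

€16

Heat delivered = 128,000 BTU/h × 4.6 h = 588,800 BTU
Gas input = 588,800 / 0.860 = 684,651 BTU
= 684,651 / 100,000 = 6.847 therm
Cost = 6.847 × €2.33/therm = €15.95 ≈ €16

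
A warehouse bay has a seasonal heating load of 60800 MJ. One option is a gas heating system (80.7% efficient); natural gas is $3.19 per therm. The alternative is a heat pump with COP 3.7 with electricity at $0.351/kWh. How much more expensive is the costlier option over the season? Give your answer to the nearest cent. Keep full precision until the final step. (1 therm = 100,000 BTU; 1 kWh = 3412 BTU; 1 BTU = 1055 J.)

Heat load = 60800 MJ = 60,800,000,000 J / 1055 = 57,630,332 BTU
Gas: input = 57,630,332 / 0.807 = 71,413,051 BTU = 714.1 therm → 714.1 × $3.19 = $2,278.08
Heat pump: 57,630,332 BTU / 3412 = 16,890 kWh heat; / 3.7 = 4,565 kWh in → × $0.351 = $1,602.31
Difference = |$2,278.08 − $1,602.31| = $675.76

$675.76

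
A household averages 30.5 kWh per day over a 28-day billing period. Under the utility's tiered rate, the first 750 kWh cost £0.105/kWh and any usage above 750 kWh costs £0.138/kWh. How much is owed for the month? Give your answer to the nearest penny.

Usage = 30.5 kWh/day × 28 days = 854 kWh
First 750 kWh × £0.105 = £78.75
Remaining 104 kWh × £0.138 = £14.35
Total = £93.10

£93.10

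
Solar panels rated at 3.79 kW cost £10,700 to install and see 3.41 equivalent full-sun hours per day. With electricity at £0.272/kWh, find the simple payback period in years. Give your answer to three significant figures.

Daily generation = 3.79 kW × 3.41 h = 12.92 kWh
Annual generation = 12.92 × 365 = 4717.2 kWh
Annual savings = 4717.2 × £0.272 = £1,283.08
Payback = £10,700 / £1,283.08 = 8.34 years

8.34 years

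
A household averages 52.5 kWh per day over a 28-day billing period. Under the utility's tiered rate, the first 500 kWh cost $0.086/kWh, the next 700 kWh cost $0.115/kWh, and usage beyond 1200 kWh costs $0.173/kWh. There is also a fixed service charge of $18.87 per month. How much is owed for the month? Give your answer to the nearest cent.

Usage = 52.5 kWh/day × 28 days = 1470 kWh
First 500 kWh × $0.086 = $43.00
Next 700 kWh × $0.115 = $80.50
Remaining 270 kWh × $0.173 = $46.71
Energy charge = $170.21; + service $18.87 = $189.08

$189.08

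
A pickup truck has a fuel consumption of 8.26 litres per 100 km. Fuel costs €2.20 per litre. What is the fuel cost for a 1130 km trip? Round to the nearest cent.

Fuel = 8.26 L/100 km × 1130 km / 100 = 93.34 L
Cost = 93.34 L × €2.20/L = €205.34

€205.34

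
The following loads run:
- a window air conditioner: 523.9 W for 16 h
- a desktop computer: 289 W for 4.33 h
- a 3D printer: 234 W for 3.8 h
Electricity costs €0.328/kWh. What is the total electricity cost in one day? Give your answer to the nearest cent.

€3.45

window air conditioner: 523.9 W × 16 h = 8,382 Wh = 8.382 kWh
desktop computer: 289 W × 4.33 h = 1,251 Wh = 1.251 kWh
3D printer: 234 W × 3.8 h = 889 Wh = 0.8892 kWh
Total energy = 8.382 + 1.251 + 0.8892 = 10.52 kWh
Cost = 10.52 kWh × €0.328 = €3.45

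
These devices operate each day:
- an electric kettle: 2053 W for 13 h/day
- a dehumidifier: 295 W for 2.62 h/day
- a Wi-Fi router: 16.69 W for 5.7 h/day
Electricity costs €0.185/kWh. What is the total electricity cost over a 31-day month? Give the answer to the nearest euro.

€158

electric kettle: 2053 W × 13 h × 31 d = 827,359 Wh = 827.4 kWh
dehumidifier: 295 W × 2.62 h × 31 d = 23,960 Wh = 23.96 kWh
Wi-Fi router: 16.69 W × 5.7 h × 31 d = 2,949 Wh = 2.949 kWh
Total energy = 827.4 + 23.96 + 2.949 = 854.3 kWh
Cost = 854.3 kWh × €0.185 = €158.04 ≈ €158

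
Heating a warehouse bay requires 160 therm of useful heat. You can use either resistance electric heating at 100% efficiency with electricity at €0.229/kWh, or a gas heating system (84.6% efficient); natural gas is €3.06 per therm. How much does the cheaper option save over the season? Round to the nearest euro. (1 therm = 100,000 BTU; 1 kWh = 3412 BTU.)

€495

Heat load = 160 therm × 100,000 = 16,000,000 BTU
Gas: input = 16,000,000 / 0.846 = 18,912,530 BTU = 189.1 therm → 189.1 × €3.06 = €578.72
Electric: 16,000,000 BTU / 3412 = 4,689 kWh → × €0.229 = €1,073.86
Difference = |€578.72 − €1,073.86| = €495.13 ≈ €495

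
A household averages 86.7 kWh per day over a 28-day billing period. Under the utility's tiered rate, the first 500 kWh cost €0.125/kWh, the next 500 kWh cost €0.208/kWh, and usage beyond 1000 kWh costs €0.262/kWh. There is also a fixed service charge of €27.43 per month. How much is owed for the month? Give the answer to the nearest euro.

€568

Usage = 86.7 kWh/day × 28 days = 2427.6 kWh
First 500 kWh × €0.125 = €62.50
Next 500 kWh × €0.208 = €104.00
Remaining 1427.6 kWh × €0.262 = €374.03
Energy charge = €540.53; + service €27.43 = €567.96 ≈ €568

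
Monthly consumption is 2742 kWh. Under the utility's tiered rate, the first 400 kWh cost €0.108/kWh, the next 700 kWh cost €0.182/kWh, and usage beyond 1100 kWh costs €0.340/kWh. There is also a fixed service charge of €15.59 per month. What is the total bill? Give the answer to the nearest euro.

€744

First 400 kWh × €0.108 = €43.20
Next 700 kWh × €0.182 = €127.40
Remaining 1642 kWh × €0.340 = €558.28
Energy charge = €728.88; + service €15.59 = €744.47 ≈ €744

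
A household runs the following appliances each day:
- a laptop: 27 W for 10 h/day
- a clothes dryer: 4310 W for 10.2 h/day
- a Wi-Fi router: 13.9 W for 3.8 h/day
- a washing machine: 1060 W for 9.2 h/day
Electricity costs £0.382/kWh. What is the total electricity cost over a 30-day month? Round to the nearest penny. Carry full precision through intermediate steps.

laptop: 27 W × 10 h × 30 d = 8,100 Wh = 8.1 kWh
clothes dryer: 4310 W × 10.2 h × 30 d = 1,318,860 Wh = 1,319 kWh
Wi-Fi router: 13.9 W × 3.8 h × 30 d = 1,585 Wh = 1.585 kWh
washing machine: 1060 W × 9.2 h × 30 d = 292,560 Wh = 292.6 kWh
Total energy = 8.1 + 1,319 + 1.585 + 292.6 = 1,621 kWh
Cost = 1,621 kWh × £0.382 = £619.26

£619.26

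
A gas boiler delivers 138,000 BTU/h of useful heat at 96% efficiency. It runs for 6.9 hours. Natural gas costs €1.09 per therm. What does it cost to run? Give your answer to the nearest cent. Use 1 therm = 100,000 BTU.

€10.81

Heat delivered = 138,000 BTU/h × 6.9 h = 952,200 BTU
Gas input = 952,200 / 0.96 = 991,875 BTU
= 991,875 / 100,000 = 9.919 therm
Cost = 9.919 × €1.09/therm = €10.81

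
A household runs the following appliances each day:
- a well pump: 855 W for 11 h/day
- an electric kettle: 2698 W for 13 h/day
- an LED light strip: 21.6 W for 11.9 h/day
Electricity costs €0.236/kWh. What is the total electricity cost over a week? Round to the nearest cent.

well pump: 855 W × 11 h × 7 d = 65,835 Wh = 65.83 kWh
electric kettle: 2698 W × 13 h × 7 d = 245,518 Wh = 245.5 kWh
LED light strip: 21.6 W × 11.9 h × 7 d = 1,799 Wh = 1.799 kWh
Total energy = 65.83 + 245.5 + 1.799 = 313.2 kWh
Cost = 313.2 kWh × €0.236 = €73.90

€73.90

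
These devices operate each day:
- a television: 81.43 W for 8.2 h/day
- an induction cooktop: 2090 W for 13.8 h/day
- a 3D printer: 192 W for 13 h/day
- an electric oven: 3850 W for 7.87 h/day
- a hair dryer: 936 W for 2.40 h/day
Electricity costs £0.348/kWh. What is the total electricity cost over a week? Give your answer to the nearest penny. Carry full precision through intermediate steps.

television: 81.43 W × 8.2 h × 7 d = 4,674 Wh = 4.674 kWh
induction cooktop: 2090 W × 13.8 h × 7 d = 201,894 Wh = 201.9 kWh
3D printer: 192 W × 13 h × 7 d = 17,472 Wh = 17.47 kWh
electric oven: 3850 W × 7.87 h × 7 d = 212,096 Wh = 212.1 kWh
hair dryer: 936 W × 2.40 h × 7 d = 15,725 Wh = 15.72 kWh
Total energy = 4.674 + 201.9 + 17.47 + 212.1 + 15.72 = 451.9 kWh
Cost = 451.9 kWh × £0.348 = £157.25

£157.25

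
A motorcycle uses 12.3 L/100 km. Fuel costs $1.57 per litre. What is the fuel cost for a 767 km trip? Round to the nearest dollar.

Fuel = 12.3 L/100 km × 767 km / 100 = 94.34 L
Cost = 94.34 L × $1.57/L = $148.12 ≈ $148

$148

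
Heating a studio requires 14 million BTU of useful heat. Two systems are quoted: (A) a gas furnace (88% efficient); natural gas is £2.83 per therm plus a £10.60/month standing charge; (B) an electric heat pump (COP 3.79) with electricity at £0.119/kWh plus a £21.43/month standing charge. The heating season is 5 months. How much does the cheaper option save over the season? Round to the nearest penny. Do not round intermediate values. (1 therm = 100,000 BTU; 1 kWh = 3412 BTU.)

£267.24

Heat load = 14 × 10⁶ BTU = 14,000,000 BTU
Gas: input = 14,000,000 / 0.88 = 15,909,091 BTU = 159.1 therm → 159.1 × £2.83 = £450.23; + 5 × £10.60 standing = £503.23
Heat pump: 14,000,000 BTU / 3412 = 4,103 kWh heat; / 3.79 = 1,083 kWh in → × £0.119 = £128.83; + 5 × £21.43 standing = £235.98
Difference = |£503.23 − £235.98| = £267.24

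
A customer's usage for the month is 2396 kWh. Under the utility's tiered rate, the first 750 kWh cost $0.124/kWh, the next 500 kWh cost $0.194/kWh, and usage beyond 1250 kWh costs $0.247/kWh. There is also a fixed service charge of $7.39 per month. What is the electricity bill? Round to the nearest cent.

First 750 kWh × $0.124 = $93.00
Next 500 kWh × $0.194 = $97.00
Remaining 1146 kWh × $0.247 = $283.06
Energy charge = $473.06; + service $7.39 = $480.45

$480.45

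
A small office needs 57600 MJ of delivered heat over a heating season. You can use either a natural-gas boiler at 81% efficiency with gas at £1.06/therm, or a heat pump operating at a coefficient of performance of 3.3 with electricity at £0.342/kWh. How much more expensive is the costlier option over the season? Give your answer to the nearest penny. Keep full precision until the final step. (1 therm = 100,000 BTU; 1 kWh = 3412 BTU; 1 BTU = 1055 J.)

£943.86

Heat load = 57600 MJ = 57,600,000,000 J / 1055 = 54,597,156 BTU
Gas: input = 54,597,156 / 0.81 = 67,403,897 BTU = 674 therm → 674 × £1.06 = £714.48
Heat pump: 54,597,156 BTU / 3412 = 16,000 kWh heat; / 3.3 = 4,849 kWh in → × £0.342 = £1,658.34
Difference = |£714.48 − £1,658.34| = £943.86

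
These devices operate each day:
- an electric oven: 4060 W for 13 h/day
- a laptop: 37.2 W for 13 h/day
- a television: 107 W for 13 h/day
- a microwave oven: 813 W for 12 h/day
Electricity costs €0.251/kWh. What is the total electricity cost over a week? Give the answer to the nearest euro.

€113

electric oven: 4060 W × 13 h × 7 d = 369,460 Wh = 369.5 kWh
laptop: 37.2 W × 13 h × 7 d = 3,385 Wh = 3.385 kWh
television: 107 W × 13 h × 7 d = 9,737 Wh = 9.737 kWh
microwave oven: 813 W × 12 h × 7 d = 68,292 Wh = 68.29 kWh
Total energy = 369.5 + 3.385 + 9.737 + 68.29 = 450.9 kWh
Cost = 450.9 kWh × €0.251 = €113.17 ≈ €113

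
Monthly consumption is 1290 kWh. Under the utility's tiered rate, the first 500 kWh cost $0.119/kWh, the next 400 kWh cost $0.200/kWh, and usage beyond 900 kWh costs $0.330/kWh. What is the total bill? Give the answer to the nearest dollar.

$268

First 500 kWh × $0.119 = $59.50
Next 400 kWh × $0.200 = $80.00
Remaining 390 kWh × $0.330 = $128.70
Total = $268.20 ≈ $268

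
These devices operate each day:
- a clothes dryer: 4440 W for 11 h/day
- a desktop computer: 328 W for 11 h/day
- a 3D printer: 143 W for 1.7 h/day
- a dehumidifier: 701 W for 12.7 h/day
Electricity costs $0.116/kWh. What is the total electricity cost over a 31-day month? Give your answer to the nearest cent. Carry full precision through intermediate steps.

clothes dryer: 4440 W × 11 h × 31 d = 1,514,040 Wh = 1,514 kWh
desktop computer: 328 W × 11 h × 31 d = 111,848 Wh = 111.8 kWh
3D printer: 143 W × 1.7 h × 31 d = 7,536 Wh = 7.536 kWh
dehumidifier: 701 W × 12.7 h × 31 d = 275,984 Wh = 276 kWh
Total energy = 1,514 + 111.8 + 7.536 + 276 = 1,909 kWh
Cost = 1,909 kWh × $0.116 = $221.49

$221.49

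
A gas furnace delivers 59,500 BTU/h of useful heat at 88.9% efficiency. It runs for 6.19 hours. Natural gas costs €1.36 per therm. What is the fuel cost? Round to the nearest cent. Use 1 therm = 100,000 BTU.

Heat delivered = 59,500 BTU/h × 6.19 h = 368,305 BTU
Gas input = 368,305 / 0.889 = 414,291 BTU
= 414,291 / 100,000 = 4.143 therm
Cost = 4.143 × €1.36/therm = €5.63

€5.63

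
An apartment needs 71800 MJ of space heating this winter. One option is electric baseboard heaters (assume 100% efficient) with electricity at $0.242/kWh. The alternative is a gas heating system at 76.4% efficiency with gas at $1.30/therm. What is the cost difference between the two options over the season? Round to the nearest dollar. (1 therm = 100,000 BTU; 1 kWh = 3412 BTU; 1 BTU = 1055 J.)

$3669

Heat load = 71800 MJ = 71,800,000,000 J / 1055 = 68,056,872 BTU
Gas: input = 68,056,872 / 0.764 = 89,079,675 BTU = 890.8 therm → 890.8 × $1.30 = $1,158.04
Electric: 68,056,872 BTU / 3412 = 19,950 kWh → × $0.242 = $4,827.01
Difference = |$1,158.04 − $4,827.01| = $3,668.98 ≈ $3669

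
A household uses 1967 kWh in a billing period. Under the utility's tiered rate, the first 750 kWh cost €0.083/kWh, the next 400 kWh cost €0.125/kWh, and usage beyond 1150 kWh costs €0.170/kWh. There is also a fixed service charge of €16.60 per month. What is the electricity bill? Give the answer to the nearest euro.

First 750 kWh × €0.083 = €62.25
Next 400 kWh × €0.125 = €50.00
Remaining 817 kWh × €0.170 = €138.89
Energy charge = €251.14; + service €16.60 = €267.74 ≈ €268

€268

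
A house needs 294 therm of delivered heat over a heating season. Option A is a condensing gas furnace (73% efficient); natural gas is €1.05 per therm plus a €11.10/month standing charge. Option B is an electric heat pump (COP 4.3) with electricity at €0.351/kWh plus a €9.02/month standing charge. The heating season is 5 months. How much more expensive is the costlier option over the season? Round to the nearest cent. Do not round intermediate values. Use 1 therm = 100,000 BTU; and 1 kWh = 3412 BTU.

€270.08

Heat load = 294 therm × 100,000 = 29,400,000 BTU
Gas: input = 29,400,000 / 0.73 = 40,273,973 BTU = 402.7 therm → 402.7 × €1.05 = €422.88; + 5 × €11.10 standing = €478.38
Heat pump: 29,400,000 BTU / 3412 = 8,617 kWh heat; / 4.3 = 2,004 kWh in → × €0.351 = €703.36; + 5 × €9.02 standing = €748.46
Difference = |€478.38 − €748.46| = €270.08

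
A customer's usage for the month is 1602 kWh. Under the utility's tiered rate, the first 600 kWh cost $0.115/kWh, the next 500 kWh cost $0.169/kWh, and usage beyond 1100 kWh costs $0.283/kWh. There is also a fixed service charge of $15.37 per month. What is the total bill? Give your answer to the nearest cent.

First 600 kWh × $0.115 = $69.00
Next 500 kWh × $0.169 = $84.50
Remaining 502 kWh × $0.283 = $142.07
Energy charge = $295.57; + service $15.37 = $310.94

$310.94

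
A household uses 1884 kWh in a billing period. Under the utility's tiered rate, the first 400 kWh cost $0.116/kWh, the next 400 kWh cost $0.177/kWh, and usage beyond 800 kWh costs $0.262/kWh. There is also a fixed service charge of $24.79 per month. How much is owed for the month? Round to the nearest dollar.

First 400 kWh × $0.116 = $46.40
Next 400 kWh × $0.177 = $70.80
Remaining 1084 kWh × $0.262 = $284.01
Energy charge = $401.21; + service $24.79 = $426.00

$426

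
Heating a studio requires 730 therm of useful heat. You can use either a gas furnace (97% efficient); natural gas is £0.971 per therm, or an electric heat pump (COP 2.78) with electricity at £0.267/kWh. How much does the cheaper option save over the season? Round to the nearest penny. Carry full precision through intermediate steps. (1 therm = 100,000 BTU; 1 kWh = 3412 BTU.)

Heat load = 730 therm × 100,000 = 73,000,000 BTU
Gas: input = 73,000,000 / 0.97 = 75,257,732 BTU = 752.6 therm → 752.6 × £0.971 = £730.75
Heat pump: 73,000,000 BTU / 3412 = 21,400 kWh heat; / 2.78 = 7,696 kWh in → × £0.267 = £2,054.85
Difference = |£730.75 − £2,054.85| = £1,324.10

£1324.10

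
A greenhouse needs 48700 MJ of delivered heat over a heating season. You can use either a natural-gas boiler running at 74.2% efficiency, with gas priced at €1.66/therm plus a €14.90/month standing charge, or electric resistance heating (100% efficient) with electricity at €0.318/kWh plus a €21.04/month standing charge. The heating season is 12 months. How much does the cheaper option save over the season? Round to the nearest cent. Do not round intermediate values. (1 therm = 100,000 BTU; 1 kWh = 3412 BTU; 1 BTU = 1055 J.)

Heat load = 48700 MJ = 48,700,000,000 J / 1055 = 46,161,137 BTU
Gas: input = 46,161,137 / 0.742 = 62,211,776 BTU = 622.1 therm → 622.1 × €1.66 = €1,032.72; + 12 × €14.90 standing = €1,211.52
Electric: 46,161,137 BTU / 3412 = 13,530 kWh → × €0.318 = €4,302.24; + 12 × €21.04 standing = €4,554.72
Difference = |€1,211.52 − €4,554.72| = €3,343.20

€3343.20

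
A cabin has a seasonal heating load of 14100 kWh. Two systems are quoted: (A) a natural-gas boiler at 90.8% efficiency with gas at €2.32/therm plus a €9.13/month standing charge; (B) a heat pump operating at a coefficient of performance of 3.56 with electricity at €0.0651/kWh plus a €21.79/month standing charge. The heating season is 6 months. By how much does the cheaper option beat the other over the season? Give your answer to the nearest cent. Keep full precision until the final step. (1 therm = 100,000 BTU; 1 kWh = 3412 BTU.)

Heat load = 14100 kWh × 3412 = 48,109,200 BTU
Gas: input = 48,109,200 / 0.908 = 52,983,700 BTU = 529.8 therm → 529.8 × €2.32 = €1,229.22; + 6 × €9.13 standing = €1,284.00
Heat pump: 48,109,200 BTU / 3412 = 14,100 kWh heat; / 3.56 = 3,961 kWh in → × €0.0651 = €257.84; + 6 × €21.79 standing = €388.58
Difference = |€1,284.00 − €388.58| = €895.42

€895.42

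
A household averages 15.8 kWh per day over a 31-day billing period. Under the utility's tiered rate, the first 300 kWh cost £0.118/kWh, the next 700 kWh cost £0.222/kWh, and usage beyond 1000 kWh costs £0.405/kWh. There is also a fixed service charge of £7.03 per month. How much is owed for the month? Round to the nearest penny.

Usage = 15.8 kWh/day × 31 days = 489.8 kWh
First 300 kWh × £0.118 = £35.40
Next 189.8 kWh × £0.222 = £42.14
Remaining tier: 0 kWh (not reached)
Energy charge = £77.54; + service £7.03 = £84.57

£84.57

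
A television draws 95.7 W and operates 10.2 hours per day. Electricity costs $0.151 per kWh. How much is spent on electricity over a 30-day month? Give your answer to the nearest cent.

$4.42

Energy = 95.7 W × 10.2 h/day × 30 days = 29,284 Wh = 29.28 kWh
Cost = 29.28 kWh × $0.151/kWh = $4.42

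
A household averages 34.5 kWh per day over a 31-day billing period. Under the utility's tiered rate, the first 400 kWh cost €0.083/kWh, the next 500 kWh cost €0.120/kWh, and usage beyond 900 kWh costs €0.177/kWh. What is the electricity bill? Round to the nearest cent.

Usage = 34.5 kWh/day × 31 days = 1069.5 kWh
First 400 kWh × €0.083 = €33.20
Next 500 kWh × €0.120 = €60.00
Remaining 169.5 kWh × €0.177 = €30.00
Total = €123.20

€123.20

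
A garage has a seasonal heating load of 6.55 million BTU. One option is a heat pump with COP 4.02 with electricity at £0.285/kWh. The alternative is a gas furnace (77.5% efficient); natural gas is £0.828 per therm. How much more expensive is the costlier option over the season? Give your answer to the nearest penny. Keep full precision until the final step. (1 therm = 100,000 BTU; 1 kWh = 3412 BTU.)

Heat load = 6.55 × 10⁶ BTU = 6,550,000 BTU
Gas: input = 6,550,000 / 0.775 = 8,451,613 BTU = 84.52 therm → 84.52 × £0.828 = £69.98
Heat pump: 6,550,000 BTU / 3412 = 1,920 kWh heat; / 4.02 = 477.5 kWh in → × £0.285 = £136.10
Difference = |£69.98 − £136.10| = £66.12

£66.12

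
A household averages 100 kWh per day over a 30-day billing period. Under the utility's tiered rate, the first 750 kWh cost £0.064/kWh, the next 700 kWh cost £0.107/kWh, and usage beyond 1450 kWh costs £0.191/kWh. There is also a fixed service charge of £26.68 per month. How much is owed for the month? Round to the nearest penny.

£445.63

Usage = 100 kWh/day × 30 days = 3000 kWh
First 750 kWh × £0.064 = £48.00
Next 700 kWh × £0.107 = £74.90
Remaining 1550 kWh × £0.191 = £296.05
Energy charge = £418.95; + service £26.68 = £445.63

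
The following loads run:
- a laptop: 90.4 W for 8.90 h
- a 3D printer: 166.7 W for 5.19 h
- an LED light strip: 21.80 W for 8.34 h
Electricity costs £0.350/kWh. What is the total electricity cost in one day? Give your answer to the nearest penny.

laptop: 90.4 W × 8.90 h = 805 Wh = 0.8046 kWh
3D printer: 166.7 W × 5.19 h = 865 Wh = 0.8652 kWh
LED light strip: 21.80 W × 8.34 h = 182 Wh = 0.1818 kWh
Total energy = 0.8046 + 0.8652 + 0.1818 = 1.852 kWh
Cost = 1.852 kWh × £0.350 = £0.65

£0.65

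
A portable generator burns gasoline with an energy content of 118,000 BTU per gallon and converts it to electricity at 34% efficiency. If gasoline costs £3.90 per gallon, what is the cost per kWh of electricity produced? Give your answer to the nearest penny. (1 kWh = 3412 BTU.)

£0.33

Electrical output per gallon = 118,000 BTU × 0.34 / 3412 BTU/kWh = 11.76 kWh
Cost per kWh = £3.90 / 11.76 kWh = £0.332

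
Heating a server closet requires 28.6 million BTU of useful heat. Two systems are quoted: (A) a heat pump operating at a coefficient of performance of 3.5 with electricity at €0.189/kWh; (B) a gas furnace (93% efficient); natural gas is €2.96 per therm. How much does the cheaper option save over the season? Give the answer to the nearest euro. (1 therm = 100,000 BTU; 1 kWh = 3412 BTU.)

€458

Heat load = 28.6 × 10⁶ BTU = 28,600,000 BTU
Gas: input = 28,600,000 / 0.93 = 30,752,688 BTU = 307.5 therm → 307.5 × €2.96 = €910.28
Heat pump: 28,600,000 BTU / 3412 = 8,382 kWh heat; / 3.5 = 2,395 kWh in → × €0.189 = €452.64
Difference = |€910.28 − €452.64| = €457.64 ≈ €458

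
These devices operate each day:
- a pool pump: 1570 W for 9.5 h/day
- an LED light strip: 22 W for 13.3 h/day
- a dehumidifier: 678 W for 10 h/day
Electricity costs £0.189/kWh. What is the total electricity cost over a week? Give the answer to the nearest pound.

£29

pool pump: 1570 W × 9.5 h × 7 d = 104,405 Wh = 104.4 kWh
LED light strip: 22 W × 13.3 h × 7 d = 2,048 Wh = 2.048 kWh
dehumidifier: 678 W × 10 h × 7 d = 47,460 Wh = 47.46 kWh
Total energy = 104.4 + 2.048 + 47.46 = 153.9 kWh
Cost = 153.9 kWh × £0.189 = £29.09 ≈ £29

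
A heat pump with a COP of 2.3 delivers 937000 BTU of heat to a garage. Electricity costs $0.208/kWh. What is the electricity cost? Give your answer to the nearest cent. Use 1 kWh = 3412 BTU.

Heat delivered = 937,000 BTU / 3412 = 274.6 kWh
Electrical input = 274.6 kWh / 2.3 = 119.4 kWh
Cost = 119.4 × $0.208/kWh = $24.84

$24.84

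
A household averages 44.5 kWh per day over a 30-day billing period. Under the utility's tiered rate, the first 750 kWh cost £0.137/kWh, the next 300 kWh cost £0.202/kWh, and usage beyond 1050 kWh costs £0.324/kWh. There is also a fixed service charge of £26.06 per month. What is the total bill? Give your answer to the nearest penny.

£281.75

Usage = 44.5 kWh/day × 30 days = 1335 kWh
First 750 kWh × £0.137 = £102.75
Next 300 kWh × £0.202 = £60.60
Remaining 285 kWh × £0.324 = £92.34
Energy charge = £255.69; + service £26.06 = £281.75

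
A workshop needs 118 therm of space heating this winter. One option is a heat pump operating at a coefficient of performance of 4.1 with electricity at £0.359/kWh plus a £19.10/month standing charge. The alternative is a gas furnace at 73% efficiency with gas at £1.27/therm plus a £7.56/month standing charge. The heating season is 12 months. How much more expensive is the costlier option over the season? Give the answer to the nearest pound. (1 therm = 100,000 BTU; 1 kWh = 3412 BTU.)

£236

Heat load = 118 therm × 100,000 = 11,800,000 BTU
Gas: input = 11,800,000 / 0.73 = 16,164,384 BTU = 161.6 therm → 161.6 × £1.27 = £205.29; + 12 × £7.56 standing = £296.01
Heat pump: 11,800,000 BTU / 3412 = 3,458 kWh heat; / 4.1 = 843.5 kWh in → × £0.359 = £302.82; + 12 × £19.10 standing = £532.02
Difference = |£296.01 − £532.02| = £236.01 ≈ £236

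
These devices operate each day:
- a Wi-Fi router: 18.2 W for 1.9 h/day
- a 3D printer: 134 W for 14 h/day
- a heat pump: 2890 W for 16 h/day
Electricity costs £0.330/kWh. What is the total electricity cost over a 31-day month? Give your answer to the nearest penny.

£492.58

Wi-Fi router: 18.2 W × 1.9 h × 31 d = 1,072 Wh = 1.072 kWh
3D printer: 134 W × 14 h × 31 d = 58,156 Wh = 58.16 kWh
heat pump: 2890 W × 16 h × 31 d = 1,433,440 Wh = 1,433 kWh
Total energy = 1.072 + 58.16 + 1,433 = 1,493 kWh
Cost = 1,493 kWh × £0.330 = £492.58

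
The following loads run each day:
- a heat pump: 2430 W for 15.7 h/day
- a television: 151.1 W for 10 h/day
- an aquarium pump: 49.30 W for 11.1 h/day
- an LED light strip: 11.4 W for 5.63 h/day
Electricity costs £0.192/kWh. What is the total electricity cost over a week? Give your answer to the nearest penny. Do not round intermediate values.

£54.13

heat pump: 2430 W × 15.7 h × 7 d = 267,057 Wh = 267.1 kWh
television: 151.1 W × 10 h × 7 d = 10,577 Wh = 10.58 kWh
aquarium pump: 49.30 W × 11.1 h × 7 d = 3,831 Wh = 3.831 kWh
LED light strip: 11.4 W × 5.63 h × 7 d = 449 Wh = 0.4493 kWh
Total energy = 267.1 + 10.58 + 3.831 + 0.4493 = 281.9 kWh
Cost = 281.9 kWh × £0.192 = £54.13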